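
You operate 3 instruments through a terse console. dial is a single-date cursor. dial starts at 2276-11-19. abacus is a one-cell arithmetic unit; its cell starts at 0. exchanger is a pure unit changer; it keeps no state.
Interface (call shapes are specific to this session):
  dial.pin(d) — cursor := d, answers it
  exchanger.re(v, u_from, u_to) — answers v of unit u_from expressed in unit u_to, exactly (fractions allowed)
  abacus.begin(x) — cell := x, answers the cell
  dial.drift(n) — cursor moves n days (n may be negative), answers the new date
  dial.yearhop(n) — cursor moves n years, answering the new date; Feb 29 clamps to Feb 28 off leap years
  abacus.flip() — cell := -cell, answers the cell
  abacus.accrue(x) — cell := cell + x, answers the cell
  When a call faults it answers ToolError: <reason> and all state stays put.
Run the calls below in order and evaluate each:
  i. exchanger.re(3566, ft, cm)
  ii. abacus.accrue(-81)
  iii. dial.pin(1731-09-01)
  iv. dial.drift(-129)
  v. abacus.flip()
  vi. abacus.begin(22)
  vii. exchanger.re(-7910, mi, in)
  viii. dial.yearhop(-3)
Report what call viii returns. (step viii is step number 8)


~$ exchanger.re 3566 ft cm
= 2717292/25
~$ abacus.accrue -81
= -81
~$ dial.pin 1731-09-01
= 1731-09-01
~$ dial.drift -129
= 1731-04-25
~$ abacus.flip
= 81
~$ abacus.begin 22
= 22
~$ exchanger.re -7910 mi in
= -501177600
~$ dial.yearhop -3
= 1728-04-25

Answer: 1728-04-25


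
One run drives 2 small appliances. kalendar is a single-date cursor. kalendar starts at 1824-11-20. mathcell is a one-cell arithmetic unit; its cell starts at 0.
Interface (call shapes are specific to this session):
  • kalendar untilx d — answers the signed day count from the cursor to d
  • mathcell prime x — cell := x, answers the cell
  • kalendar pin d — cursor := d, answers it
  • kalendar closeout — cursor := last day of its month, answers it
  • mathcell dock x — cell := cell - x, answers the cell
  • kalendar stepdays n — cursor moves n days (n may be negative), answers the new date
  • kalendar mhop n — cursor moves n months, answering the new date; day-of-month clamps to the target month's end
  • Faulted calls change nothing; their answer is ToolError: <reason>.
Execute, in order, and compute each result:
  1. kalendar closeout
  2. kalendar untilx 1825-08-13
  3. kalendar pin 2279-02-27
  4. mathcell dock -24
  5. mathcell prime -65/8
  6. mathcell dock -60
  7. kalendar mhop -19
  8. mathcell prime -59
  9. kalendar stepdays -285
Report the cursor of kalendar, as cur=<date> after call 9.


Next I call kalendar closeout(), and observe 1824-11-30.
I use kalendar untilx using d: 1825-08-13, and get 256.
Then kalendar pin using d: 2279-02-27, — result: 2279-02-27.
Using mathcell dock using x: -24, and see 24.
I try mathcell prime using x: -65/8, — result: -65/8.
I try mathcell dock using x: -60: 415/8.
Calling kalendar mhop using n: -19, → 2277-07-27.
I call mathcell prime using x: -59, — result: -59.
Next I call kalendar stepdays using n: -285, — result: 2276-10-15.

Answer: cur=2276-10-15


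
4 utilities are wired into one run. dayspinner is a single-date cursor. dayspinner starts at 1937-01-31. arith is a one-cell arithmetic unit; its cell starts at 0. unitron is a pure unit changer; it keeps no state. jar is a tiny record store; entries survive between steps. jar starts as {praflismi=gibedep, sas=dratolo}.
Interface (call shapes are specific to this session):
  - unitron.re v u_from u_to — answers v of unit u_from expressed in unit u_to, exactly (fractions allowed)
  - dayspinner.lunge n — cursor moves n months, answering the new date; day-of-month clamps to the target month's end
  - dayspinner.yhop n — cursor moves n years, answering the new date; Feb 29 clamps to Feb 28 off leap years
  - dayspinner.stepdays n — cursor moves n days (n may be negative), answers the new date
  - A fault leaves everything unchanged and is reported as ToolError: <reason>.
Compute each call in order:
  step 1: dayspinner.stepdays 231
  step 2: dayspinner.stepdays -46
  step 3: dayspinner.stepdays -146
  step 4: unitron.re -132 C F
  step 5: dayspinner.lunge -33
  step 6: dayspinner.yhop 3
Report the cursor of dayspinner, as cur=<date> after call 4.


;; 1. dayspinner.stepdays(n=231) == 1937-09-19
;; 2. dayspinner.stepdays(n=-46) == 1937-08-04
;; 3. dayspinner.stepdays(n=-146) == 1937-03-11
;; 4. unitron.re(v=-132, u_from=C, u_to=F) == -1028/5
;; 5. dayspinner.lunge(n=-33) == 1934-06-11
;; 6. dayspinner.yhop(n=3) == 1937-06-11

Answer: cur=1937-03-11


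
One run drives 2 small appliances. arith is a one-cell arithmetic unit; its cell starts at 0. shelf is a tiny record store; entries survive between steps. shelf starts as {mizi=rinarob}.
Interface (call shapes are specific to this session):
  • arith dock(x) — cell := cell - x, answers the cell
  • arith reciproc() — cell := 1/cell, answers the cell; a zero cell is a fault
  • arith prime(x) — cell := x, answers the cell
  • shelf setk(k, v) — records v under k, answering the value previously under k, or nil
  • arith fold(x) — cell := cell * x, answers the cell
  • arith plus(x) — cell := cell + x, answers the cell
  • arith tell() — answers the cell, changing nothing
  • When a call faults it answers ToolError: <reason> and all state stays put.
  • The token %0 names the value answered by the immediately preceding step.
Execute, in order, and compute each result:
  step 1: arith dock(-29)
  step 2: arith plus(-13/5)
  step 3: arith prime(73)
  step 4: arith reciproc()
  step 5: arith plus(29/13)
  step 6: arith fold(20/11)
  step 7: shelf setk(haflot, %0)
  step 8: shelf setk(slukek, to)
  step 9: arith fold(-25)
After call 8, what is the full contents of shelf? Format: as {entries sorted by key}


Answer: {haflot=42600/10439, mizi=rinarob, slukek=to}

Derivation:
>> arith dock(x='-29')
<< 29
>> arith plus(x='-13/5')
<< 132/5
>> arith prime(x='73')
<< 73
>> arith reciproc()
<< 1/73
>> arith plus(x='29/13')
<< 2130/949
>> arith fold(x='20/11')
<< 42600/10439
>> shelf setk(k='haflot', v='%0')
<< nil
>> shelf setk(k='slukek', v='to')
<< nil
>> arith fold(x='-25')
<< -1065000/10439


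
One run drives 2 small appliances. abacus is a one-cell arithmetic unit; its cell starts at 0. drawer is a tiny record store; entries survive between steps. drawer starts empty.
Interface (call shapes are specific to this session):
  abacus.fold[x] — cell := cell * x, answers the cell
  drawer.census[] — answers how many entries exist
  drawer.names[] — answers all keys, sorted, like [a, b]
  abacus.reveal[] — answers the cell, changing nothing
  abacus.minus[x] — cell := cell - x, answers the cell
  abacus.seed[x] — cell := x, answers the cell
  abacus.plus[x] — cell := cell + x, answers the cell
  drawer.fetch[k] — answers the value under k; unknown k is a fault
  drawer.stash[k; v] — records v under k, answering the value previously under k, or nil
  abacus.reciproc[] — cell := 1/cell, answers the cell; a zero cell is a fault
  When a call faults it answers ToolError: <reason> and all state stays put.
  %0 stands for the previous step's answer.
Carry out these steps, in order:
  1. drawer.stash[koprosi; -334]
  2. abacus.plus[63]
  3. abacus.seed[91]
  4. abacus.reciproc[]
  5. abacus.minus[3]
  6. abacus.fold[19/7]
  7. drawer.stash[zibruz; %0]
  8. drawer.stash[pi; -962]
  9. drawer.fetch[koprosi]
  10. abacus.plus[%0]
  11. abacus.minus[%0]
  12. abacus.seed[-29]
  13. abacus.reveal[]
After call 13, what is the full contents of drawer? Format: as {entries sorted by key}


Answer: {koprosi=-334, pi=-962, zibruz=-5168/637}

Derivation:
I use drawer.stash on k=koprosi, v=-334: nil.
I call abacus.plus on x=63, and get 63.
Calling abacus.seed on x=91, — result: 91.
Using abacus.reciproc, → 1/91.
Next I call abacus.minus on x=3, which returns -272/91.
Then abacus.fold on x=19/7, giving -5168/637.
Next I call drawer.stash on k=zibruz, v=%0, and see nil.
I run drawer.stash on k=pi, v=-962, and see nil.
I use drawer.fetch on k=koprosi, and observe -334.
Next I call abacus.plus on x=%0, and get -217926/637.
Calling abacus.minus on x=%0, yielding 0.
I try abacus.seed on x=-29, yielding -29.
Next I call abacus.reveal, giving -29.


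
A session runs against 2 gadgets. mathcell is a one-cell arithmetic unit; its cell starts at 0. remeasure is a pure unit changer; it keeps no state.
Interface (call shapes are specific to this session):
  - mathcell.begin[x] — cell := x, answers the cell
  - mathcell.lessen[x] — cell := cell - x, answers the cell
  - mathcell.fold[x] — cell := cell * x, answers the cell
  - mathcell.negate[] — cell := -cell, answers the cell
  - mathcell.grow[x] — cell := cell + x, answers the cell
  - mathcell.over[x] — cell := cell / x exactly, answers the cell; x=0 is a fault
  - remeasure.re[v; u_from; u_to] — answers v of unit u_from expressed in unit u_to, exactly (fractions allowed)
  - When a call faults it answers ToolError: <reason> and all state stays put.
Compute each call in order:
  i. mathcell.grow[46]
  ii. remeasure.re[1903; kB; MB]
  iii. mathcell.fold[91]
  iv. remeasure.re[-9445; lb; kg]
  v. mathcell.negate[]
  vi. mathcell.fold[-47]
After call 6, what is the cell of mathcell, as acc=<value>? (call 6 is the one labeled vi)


Answer: acc=196742

Derivation:
-> mathcell.grow(46)
<- 46
-> remeasure.re(1903, kB, MB)
<- 1903/1000
-> mathcell.fold(91)
<- 4186
-> remeasure.re(-9445, lb, kg)
<- -85683598693/20000000
-> mathcell.negate()
<- -4186
-> mathcell.fold(-47)
<- 196742


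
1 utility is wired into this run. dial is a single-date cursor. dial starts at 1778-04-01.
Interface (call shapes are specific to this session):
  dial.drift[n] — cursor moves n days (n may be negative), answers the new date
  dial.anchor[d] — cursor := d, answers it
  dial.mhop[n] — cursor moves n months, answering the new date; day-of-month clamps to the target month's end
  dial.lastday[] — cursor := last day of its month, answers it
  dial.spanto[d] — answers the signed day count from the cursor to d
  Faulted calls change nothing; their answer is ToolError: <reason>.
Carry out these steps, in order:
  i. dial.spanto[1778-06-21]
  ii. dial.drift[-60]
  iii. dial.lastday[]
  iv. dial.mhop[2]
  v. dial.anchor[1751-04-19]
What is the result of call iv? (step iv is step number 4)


Answer: 1778-03-31

Derivation:
→ dial.spanto(d='1778-06-21')
← 81
→ dial.drift(n='-60')
← 1778-01-31
→ dial.lastday()
← 1778-01-31
→ dial.mhop(n='2')
← 1778-03-31
→ dial.anchor(d='1751-04-19')
← 1751-04-19


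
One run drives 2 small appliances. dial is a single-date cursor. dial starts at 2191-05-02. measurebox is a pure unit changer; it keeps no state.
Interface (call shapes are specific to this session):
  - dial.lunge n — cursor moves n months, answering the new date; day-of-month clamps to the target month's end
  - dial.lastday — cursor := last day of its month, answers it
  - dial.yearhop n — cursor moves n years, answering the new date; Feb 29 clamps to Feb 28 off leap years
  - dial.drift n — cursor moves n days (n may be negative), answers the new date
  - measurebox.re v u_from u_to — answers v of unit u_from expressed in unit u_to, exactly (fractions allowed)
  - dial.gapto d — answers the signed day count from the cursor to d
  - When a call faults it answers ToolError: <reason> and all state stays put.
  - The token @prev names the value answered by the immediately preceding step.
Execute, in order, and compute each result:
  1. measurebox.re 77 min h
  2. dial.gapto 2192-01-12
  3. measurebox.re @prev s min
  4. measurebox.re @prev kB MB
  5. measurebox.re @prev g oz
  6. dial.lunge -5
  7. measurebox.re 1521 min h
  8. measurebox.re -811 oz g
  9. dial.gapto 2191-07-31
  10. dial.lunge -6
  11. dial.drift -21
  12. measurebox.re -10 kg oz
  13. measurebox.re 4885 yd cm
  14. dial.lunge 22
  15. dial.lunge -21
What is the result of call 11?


Answer: 2190-05-12

Derivation:
[in] re v→77 u_from→min u_to→h
= 77/60
[in] gapto d→2192-01-12
= 255
[in] re v→@prev u_from→s u_to→min
= 17/4
[in] re v→@prev u_from→kB u_to→MB
= 17/4000
[in] re v→@prev u_from→g u_to→oz
= 6800/45359237
[in] lunge n→-5
= 2190-12-02
[in] re v→1521 u_from→min u_to→h
= 507/20
[in] re v→-811 u_from→oz u_to→g
= -36786341207/1600000
[in] gapto d→2191-07-31
= 241
[in] lunge n→-6
= 2190-06-02
[in] drift n→-21
= 2190-05-12
[in] re v→-10 u_from→kg u_to→oz
= -16000000000/45359237
[in] re v→4885 u_from→yd u_to→cm
= 2233422/5
[in] lunge n→22
= 2192-03-12
[in] lunge n→-21
= 2190-06-12


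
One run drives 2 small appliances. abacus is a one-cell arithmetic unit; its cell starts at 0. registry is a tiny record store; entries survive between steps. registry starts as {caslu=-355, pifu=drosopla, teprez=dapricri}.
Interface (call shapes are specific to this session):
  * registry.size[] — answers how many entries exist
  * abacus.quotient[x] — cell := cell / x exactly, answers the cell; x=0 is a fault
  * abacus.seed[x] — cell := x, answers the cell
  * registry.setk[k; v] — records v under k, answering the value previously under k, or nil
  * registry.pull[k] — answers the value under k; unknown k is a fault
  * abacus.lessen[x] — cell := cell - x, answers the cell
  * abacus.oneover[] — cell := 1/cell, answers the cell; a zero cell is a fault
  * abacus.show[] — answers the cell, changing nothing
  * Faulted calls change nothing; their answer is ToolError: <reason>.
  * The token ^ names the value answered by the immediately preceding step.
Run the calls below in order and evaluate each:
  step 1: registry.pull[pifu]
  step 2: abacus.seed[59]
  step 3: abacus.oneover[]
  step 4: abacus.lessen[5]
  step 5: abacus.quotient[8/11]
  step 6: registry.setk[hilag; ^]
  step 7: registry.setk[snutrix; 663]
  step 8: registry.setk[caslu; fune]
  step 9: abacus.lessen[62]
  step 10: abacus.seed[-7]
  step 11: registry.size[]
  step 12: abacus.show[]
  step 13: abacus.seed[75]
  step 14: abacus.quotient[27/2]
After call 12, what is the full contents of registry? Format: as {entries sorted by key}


Act: pull[pifu]
Obs: drosopla
Act: seed[59]
Obs: 59
Act: oneover[]
Obs: 1/59
Act: lessen[5]
Obs: -294/59
Act: quotient[8/11]
Obs: -1617/236
Act: setk[hilag; ^]
Obs: nil
Act: setk[snutrix; 663]
Obs: nil
Act: setk[caslu; fune]
Obs: -355
Act: lessen[62]
Obs: -16249/236
Act: seed[-7]
Obs: -7
Act: size[]
Obs: 5
Act: show[]
Obs: -7
Act: seed[75]
Obs: 75
Act: quotient[27/2]
Obs: 50/9

Answer: {caslu=fune, hilag=-1617/236, pifu=drosopla, snutrix=663, teprez=dapricri}


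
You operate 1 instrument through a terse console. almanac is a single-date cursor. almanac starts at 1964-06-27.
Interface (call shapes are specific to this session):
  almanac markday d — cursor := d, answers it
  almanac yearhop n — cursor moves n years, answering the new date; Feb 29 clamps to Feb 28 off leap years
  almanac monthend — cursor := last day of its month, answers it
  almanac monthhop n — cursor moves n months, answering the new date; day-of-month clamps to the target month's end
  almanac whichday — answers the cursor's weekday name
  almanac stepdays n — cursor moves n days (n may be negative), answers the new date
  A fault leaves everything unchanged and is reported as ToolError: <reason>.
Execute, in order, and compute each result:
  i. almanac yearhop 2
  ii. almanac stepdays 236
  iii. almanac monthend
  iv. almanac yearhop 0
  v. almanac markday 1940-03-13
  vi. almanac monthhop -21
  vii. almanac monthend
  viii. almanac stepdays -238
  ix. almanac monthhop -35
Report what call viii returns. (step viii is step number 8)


Answer: 1937-11-04

Derivation:
% almanac yearhop 2
[out] 1966-06-27
% almanac stepdays 236
[out] 1967-02-18
% almanac monthend
[out] 1967-02-28
% almanac yearhop 0
[out] 1967-02-28
% almanac markday 1940-03-13
[out] 1940-03-13
% almanac monthhop -21
[out] 1938-06-13
% almanac monthend
[out] 1938-06-30
% almanac stepdays -238
[out] 1937-11-04
% almanac monthhop -35
[out] 1934-12-04


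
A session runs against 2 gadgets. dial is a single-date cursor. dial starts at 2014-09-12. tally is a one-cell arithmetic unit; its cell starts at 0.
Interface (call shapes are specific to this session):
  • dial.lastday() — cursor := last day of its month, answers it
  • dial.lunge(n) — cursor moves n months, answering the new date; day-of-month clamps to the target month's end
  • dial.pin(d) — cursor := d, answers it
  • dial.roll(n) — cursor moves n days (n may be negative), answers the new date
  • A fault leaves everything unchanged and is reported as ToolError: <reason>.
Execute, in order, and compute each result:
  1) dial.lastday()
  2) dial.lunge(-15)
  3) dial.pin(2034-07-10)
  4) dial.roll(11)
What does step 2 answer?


→ dial.lastday()
← 2014-09-30
→ dial.lunge(-15)
← 2013-06-30
→ dial.pin(2034-07-10)
← 2034-07-10
→ dial.roll(11)
← 2034-07-21

Answer: 2013-06-30


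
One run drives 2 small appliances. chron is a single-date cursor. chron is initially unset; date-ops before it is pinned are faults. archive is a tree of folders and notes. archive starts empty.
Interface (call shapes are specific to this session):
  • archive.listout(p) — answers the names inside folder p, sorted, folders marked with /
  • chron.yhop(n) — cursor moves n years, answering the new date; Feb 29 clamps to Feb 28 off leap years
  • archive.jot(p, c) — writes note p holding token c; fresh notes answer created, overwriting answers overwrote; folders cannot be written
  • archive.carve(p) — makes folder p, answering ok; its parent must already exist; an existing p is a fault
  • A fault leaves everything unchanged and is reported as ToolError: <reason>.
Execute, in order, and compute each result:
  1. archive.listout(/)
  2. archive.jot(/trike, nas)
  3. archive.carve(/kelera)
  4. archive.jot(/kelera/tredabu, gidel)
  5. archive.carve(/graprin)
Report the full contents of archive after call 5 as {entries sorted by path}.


Answer: {graprin/, kelera/, kelera/tredabu=gidel, trike=nas}

Derivation:
// archive.listout(/) ~> []
// archive.jot(/trike, nas) ~> created
// archive.carve(/kelera) ~> ok
// archive.jot(/kelera/tredabu, gidel) ~> created
// archive.carve(/graprin) ~> ok


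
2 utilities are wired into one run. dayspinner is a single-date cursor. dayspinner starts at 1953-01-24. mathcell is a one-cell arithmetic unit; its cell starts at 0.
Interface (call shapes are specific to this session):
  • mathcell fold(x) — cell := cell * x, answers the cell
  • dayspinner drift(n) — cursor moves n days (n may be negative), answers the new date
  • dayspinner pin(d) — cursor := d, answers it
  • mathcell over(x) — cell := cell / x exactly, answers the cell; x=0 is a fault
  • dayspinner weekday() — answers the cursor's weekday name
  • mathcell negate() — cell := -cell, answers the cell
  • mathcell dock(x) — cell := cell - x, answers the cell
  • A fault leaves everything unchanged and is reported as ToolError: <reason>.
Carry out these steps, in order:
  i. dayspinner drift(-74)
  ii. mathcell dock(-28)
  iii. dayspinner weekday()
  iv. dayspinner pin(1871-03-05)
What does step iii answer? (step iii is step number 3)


% 1. dayspinner drift(n=-74) -> 1952-11-11
% 2. mathcell dock(x=-28) -> 28
% 3. dayspinner weekday() -> Tuesday
% 4. dayspinner pin(d=1871-03-05) -> 1871-03-05

Answer: Tuesday


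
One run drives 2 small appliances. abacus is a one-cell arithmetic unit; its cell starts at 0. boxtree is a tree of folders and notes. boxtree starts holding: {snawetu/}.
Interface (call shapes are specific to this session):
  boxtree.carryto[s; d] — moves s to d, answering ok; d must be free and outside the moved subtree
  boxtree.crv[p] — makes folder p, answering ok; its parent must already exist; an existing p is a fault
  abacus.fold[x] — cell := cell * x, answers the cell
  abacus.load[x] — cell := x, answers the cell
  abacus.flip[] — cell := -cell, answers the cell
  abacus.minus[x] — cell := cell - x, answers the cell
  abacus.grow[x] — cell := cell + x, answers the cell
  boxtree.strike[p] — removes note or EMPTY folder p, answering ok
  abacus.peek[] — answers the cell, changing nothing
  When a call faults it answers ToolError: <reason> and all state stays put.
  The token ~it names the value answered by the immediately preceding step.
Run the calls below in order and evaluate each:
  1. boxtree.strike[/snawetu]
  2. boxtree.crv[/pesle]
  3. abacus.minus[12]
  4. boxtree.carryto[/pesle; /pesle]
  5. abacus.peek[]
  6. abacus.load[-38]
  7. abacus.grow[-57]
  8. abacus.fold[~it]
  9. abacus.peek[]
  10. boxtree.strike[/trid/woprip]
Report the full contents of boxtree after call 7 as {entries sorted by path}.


$ boxtree.strike p='/snawetu'
= ok
$ boxtree.crv p='/pesle'
= ok
$ abacus.minus x='12'
= -12
$ boxtree.carryto s='/pesle' d='/pesle'
= ToolError: exists
$ abacus.peek
= -12
$ abacus.load x='-38'
= -38
$ abacus.grow x='-57'
= -95
$ abacus.fold x='~it'
= 9025
$ abacus.peek
= 9025
$ boxtree.strike p='/trid/woprip'
= ToolError: not found

Answer: {pesle/}


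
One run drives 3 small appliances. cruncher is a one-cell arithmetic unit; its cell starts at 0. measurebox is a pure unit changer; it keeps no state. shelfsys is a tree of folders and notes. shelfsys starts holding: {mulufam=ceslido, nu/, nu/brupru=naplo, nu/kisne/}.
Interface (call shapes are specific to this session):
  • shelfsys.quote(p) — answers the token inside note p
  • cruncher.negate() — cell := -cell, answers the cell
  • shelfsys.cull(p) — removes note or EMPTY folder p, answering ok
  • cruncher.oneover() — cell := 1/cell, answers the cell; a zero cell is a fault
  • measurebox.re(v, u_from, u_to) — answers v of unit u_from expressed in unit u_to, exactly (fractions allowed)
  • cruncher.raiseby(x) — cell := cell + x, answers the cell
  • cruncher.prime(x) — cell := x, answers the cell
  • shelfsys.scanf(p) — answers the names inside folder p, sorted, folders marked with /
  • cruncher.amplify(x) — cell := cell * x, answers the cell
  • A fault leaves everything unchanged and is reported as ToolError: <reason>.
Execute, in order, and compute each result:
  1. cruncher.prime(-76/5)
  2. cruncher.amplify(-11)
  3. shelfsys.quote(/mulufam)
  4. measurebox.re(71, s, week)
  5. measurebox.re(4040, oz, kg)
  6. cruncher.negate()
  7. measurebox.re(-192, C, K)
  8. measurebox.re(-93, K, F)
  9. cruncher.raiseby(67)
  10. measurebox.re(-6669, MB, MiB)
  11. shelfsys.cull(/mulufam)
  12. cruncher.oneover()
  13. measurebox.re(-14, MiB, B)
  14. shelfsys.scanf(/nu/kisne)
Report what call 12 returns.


Answer: -5/501

Derivation:
[in] cruncher.prime x→-76/5
:: -76/5
[in] cruncher.amplify x→-11
:: 836/5
[in] shelfsys.quote p→/mulufam
:: ceslido
[in] measurebox.re v→71 u_from→s u_to→week
:: 71/604800
[in] measurebox.re v→4040 u_from→oz u_to→kg
:: 4581282937/40000000
[in] cruncher.negate
:: -836/5
[in] measurebox.re v→-192 u_from→C u_to→K
:: 1623/20
[in] measurebox.re v→-93 u_from→K u_to→F
:: -62707/100
[in] cruncher.raiseby x→67
:: -501/5
[in] measurebox.re v→-6669 u_from→MB u_to→MiB
:: -104203125/16384
[in] shelfsys.cull p→/mulufam
:: ok
[in] cruncher.oneover
:: -5/501
[in] measurebox.re v→-14 u_from→MiB u_to→B
:: -14680064
[in] shelfsys.scanf p→/nu/kisne
:: []


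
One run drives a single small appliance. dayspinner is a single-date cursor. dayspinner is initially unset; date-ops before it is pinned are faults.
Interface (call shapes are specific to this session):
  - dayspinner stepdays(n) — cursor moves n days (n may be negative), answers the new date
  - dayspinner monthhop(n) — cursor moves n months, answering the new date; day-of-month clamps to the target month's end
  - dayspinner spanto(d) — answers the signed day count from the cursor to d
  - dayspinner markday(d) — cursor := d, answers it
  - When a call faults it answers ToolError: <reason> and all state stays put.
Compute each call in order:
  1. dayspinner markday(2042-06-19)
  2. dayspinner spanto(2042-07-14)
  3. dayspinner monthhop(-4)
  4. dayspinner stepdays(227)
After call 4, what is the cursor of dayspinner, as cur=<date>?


Answer: cur=2042-10-04

Derivation:
% 1. dayspinner markday(d→2042-06-19) == 2042-06-19
% 2. dayspinner spanto(d→2042-07-14) == 25
% 3. dayspinner monthhop(n→-4) == 2042-02-19
% 4. dayspinner stepdays(n→227) == 2042-10-04


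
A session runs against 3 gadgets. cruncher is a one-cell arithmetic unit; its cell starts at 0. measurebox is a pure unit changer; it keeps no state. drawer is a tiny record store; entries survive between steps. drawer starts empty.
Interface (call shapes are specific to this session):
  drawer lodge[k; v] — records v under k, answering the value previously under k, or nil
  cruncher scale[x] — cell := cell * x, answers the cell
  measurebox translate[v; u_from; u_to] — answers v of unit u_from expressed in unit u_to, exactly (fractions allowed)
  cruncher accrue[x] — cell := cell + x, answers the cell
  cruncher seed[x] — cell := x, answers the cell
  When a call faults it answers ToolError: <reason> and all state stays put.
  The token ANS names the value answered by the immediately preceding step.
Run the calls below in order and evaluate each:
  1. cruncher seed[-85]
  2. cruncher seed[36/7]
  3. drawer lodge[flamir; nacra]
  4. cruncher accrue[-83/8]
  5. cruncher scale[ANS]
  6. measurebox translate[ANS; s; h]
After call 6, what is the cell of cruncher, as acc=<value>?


Answer: acc=85849/3136

Derivation:
Act: cruncher seed[x='-85']
Obs: -85
Act: cruncher seed[x='36/7']
Obs: 36/7
Act: drawer lodge[k='flamir'; v='nacra']
Obs: nil
Act: cruncher accrue[x='-83/8']
Obs: -293/56
Act: cruncher scale[x='ANS']
Obs: 85849/3136
Act: measurebox translate[v='ANS'; u_from='s'; u_to='h']
Obs: 85849/11289600


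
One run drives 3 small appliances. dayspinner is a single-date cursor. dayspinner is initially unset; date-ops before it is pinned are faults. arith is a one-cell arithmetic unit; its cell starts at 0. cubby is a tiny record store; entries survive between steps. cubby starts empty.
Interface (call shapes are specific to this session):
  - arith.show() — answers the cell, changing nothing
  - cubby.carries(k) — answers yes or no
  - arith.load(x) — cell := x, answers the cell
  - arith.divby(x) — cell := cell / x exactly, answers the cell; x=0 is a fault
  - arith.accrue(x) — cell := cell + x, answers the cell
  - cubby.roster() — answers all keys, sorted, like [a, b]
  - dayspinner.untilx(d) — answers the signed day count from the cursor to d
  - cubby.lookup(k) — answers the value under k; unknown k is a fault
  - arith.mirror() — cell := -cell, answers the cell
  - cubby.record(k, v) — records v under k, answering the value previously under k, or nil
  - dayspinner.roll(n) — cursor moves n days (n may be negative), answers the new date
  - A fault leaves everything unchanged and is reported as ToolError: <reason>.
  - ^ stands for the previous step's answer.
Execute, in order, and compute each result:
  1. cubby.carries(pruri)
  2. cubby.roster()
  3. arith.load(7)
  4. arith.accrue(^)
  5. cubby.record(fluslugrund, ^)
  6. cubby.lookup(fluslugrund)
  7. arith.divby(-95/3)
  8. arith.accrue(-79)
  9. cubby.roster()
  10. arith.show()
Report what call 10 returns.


CALL cubby.carries[pruri]
RET  no
CALL cubby.roster[]
RET  []
CALL arith.load[7]
RET  7
CALL arith.accrue[^]
RET  14
CALL cubby.record[fluslugrund; ^]
RET  nil
CALL cubby.lookup[fluslugrund]
RET  14
CALL arith.divby[-95/3]
RET  -42/95
CALL arith.accrue[-79]
RET  -7547/95
CALL cubby.roster[]
RET  [fluslugrund]
CALL arith.show[]
RET  -7547/95

Answer: -7547/95


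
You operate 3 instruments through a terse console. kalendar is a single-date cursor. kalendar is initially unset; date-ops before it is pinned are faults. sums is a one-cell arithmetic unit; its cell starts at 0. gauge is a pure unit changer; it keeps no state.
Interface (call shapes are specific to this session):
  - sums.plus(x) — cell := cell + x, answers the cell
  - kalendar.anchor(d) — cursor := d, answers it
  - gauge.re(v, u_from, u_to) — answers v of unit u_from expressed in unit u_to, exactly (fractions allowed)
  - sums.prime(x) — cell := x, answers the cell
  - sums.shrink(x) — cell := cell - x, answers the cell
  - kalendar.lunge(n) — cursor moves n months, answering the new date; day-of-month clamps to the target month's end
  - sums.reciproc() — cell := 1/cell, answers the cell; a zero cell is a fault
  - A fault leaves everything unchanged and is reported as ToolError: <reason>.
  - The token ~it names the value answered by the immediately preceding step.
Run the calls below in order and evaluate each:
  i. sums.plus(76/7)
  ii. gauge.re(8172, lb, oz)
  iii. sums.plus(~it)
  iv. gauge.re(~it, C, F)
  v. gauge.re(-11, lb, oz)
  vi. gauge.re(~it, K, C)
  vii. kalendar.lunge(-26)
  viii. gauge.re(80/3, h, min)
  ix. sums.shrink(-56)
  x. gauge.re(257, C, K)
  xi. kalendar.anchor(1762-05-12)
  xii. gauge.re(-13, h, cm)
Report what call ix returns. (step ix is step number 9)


I try sums.plus using 76/7, and get 76/7.
I invoke gauge.re using 8172, lb, oz, and observe 130752.
I run sums.plus using ~it, and observe 915340/7.
Calling gauge.re using ~it, C, F, yielding 1647836/7.
I try gauge.re using -11, lb, oz, and see -176.
Using gauge.re using ~it, K, C, and observe -8983/20.
I try kalendar.lunge using -26, which returns ToolError: no date set.
I run gauge.re using 80/3, h, min, which returns 1600.
I try sums.shrink using -56: 915732/7.
Now I run gauge.re using 257, C, K, yielding 10603/20.
I invoke kalendar.anchor using 1762-05-12: 1762-05-12.
Invoking gauge.re using -13, h, cm, and get ToolError: incompatible units.

Answer: 915732/7


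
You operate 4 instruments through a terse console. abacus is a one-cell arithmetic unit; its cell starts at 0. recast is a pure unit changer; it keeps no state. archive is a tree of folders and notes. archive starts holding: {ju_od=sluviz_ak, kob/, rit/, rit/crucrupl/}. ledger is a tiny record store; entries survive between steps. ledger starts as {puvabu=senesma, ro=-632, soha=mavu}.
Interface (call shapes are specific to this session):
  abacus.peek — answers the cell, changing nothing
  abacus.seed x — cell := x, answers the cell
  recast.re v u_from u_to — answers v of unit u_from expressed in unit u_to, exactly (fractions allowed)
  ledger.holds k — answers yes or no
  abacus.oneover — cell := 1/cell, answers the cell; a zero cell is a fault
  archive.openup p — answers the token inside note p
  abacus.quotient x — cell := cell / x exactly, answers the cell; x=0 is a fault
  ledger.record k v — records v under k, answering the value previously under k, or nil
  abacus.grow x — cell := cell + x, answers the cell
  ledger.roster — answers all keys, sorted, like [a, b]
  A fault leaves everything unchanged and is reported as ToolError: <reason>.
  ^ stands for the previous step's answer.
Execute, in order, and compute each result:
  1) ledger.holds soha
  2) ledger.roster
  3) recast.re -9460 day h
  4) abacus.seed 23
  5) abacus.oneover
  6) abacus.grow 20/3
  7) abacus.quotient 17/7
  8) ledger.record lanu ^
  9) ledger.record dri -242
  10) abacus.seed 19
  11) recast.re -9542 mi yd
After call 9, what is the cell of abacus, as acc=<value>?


Answer: acc=3241/1173

Derivation:
Invoking ledger.holds on soha, — result: yes.
I use ledger.roster(), and get [puvabu, ro, soha].
I run recast.re on -9460, day, h, and get -227040.
I run abacus.seed on 23, → 23.
I call abacus.oneover(), and see 1/23.
Using abacus.grow on 20/3, and get 463/69.
I invoke abacus.quotient on 17/7, and get 3241/1173.
I invoke ledger.record on lanu, ^, and see nil.
I call ledger.record on dri, -242, — result: nil.
Now I run abacus.seed on 19, yielding 19.
I use recast.re on -9542, mi, yd, giving -16793920.


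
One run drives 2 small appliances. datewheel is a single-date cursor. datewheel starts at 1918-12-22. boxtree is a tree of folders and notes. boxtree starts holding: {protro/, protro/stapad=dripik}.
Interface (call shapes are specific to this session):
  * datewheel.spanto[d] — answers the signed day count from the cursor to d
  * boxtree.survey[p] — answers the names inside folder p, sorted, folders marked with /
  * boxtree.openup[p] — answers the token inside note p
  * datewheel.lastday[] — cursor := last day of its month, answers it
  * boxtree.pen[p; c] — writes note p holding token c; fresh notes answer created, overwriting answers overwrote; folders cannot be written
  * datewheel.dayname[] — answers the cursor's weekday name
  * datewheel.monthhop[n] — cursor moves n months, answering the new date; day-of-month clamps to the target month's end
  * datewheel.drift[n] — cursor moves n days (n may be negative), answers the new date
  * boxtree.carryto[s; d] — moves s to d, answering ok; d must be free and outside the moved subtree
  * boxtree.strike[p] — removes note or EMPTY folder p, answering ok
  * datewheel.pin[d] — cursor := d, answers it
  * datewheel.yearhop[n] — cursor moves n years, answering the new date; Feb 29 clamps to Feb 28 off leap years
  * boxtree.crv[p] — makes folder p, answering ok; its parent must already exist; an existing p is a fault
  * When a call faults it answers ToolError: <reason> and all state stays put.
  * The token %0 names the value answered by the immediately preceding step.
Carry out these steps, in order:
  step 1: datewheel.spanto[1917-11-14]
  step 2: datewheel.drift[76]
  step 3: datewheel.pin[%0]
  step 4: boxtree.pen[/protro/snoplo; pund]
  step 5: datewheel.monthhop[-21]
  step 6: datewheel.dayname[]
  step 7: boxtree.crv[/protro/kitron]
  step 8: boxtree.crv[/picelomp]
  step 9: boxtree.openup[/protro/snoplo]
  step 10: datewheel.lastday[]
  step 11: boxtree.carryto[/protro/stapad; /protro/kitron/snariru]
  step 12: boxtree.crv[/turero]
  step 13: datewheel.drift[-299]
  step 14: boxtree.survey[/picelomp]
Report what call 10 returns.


Answer: 1917-06-30

Derivation:
% datewheel.spanto(d=1917-11-14) ~> -403
% datewheel.drift(n=76) ~> 1919-03-08
% datewheel.pin(d=%0) ~> 1919-03-08
% boxtree.pen(p=/protro/snoplo, c=pund) ~> created
% datewheel.monthhop(n=-21) ~> 1917-06-08
% datewheel.dayname() ~> Friday
% boxtree.crv(p=/protro/kitron) ~> ok
% boxtree.crv(p=/picelomp) ~> ok
% boxtree.openup(p=/protro/snoplo) ~> pund
% datewheel.lastday() ~> 1917-06-30
% boxtree.carryto(s=/protro/stapad, d=/protro/kitron/snariru) ~> ok
% boxtree.crv(p=/turero) ~> ok
% datewheel.drift(n=-299) ~> 1916-09-04
% boxtree.survey(p=/picelomp) ~> []


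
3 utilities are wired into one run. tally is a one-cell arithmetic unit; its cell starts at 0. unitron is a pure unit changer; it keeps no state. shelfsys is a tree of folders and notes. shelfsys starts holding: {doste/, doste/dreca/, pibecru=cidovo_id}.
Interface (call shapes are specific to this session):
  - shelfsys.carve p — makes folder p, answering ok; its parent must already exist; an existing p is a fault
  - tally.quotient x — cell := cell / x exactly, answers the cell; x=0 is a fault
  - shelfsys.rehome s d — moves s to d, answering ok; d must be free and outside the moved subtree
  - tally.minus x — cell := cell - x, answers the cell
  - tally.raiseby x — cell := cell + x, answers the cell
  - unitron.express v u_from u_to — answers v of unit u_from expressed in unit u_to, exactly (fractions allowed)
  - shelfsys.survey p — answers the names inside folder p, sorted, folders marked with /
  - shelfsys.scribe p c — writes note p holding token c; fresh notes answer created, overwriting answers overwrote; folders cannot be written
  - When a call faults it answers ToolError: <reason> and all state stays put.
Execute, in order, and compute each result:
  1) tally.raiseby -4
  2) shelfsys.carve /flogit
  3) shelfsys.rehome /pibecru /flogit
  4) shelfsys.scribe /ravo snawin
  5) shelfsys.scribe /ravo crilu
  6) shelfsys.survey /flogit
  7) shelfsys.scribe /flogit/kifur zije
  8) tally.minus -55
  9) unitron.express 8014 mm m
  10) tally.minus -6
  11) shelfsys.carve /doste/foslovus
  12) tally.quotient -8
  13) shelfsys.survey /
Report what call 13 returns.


Calling tally.raiseby passing x='-4', — result: -4.
I call shelfsys.carve passing p='/flogit', which returns ok.
Then shelfsys.rehome passing s='/pibecru', d='/flogit', and see ToolError: exists.
I run shelfsys.scribe passing p='/ravo', c='snawin', and observe created.
I invoke shelfsys.scribe passing p='/ravo', c='crilu', and observe overwrote.
I use shelfsys.survey passing p='/flogit', and observe [].
I use shelfsys.scribe passing p='/flogit/kifur', c='zije': created.
Invoking tally.minus passing x='-55', yielding 51.
I invoke unitron.express passing v='8014', u_from='mm', u_to='m', which returns 4007/500.
I try tally.minus passing x='-6', and observe 57.
I try shelfsys.carve passing p='/doste/foslovus', and observe ok.
Now I run tally.quotient passing x='-8', giving -57/8.
Then shelfsys.survey passing p='/', yielding [doste/, flogit/, pibecru, ravo].

Answer: [doste/, flogit/, pibecru, ravo]


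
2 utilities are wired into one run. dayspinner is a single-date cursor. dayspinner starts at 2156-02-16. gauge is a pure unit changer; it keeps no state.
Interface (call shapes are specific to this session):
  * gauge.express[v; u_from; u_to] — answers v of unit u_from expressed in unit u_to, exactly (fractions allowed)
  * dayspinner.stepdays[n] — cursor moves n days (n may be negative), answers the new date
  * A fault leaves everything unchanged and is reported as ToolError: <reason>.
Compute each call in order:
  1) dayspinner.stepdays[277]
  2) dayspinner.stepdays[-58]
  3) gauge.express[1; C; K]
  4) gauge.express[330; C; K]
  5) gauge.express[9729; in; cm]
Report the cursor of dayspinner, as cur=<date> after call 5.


Answer: cur=2156-09-22

Derivation:
==> stepdays(277)
<== 2156-11-19
==> stepdays(-58)
<== 2156-09-22
==> express(1, C, K)
<== 5483/20
==> express(330, C, K)
<== 12063/20
==> express(9729, in, cm)
<== 1235583/50


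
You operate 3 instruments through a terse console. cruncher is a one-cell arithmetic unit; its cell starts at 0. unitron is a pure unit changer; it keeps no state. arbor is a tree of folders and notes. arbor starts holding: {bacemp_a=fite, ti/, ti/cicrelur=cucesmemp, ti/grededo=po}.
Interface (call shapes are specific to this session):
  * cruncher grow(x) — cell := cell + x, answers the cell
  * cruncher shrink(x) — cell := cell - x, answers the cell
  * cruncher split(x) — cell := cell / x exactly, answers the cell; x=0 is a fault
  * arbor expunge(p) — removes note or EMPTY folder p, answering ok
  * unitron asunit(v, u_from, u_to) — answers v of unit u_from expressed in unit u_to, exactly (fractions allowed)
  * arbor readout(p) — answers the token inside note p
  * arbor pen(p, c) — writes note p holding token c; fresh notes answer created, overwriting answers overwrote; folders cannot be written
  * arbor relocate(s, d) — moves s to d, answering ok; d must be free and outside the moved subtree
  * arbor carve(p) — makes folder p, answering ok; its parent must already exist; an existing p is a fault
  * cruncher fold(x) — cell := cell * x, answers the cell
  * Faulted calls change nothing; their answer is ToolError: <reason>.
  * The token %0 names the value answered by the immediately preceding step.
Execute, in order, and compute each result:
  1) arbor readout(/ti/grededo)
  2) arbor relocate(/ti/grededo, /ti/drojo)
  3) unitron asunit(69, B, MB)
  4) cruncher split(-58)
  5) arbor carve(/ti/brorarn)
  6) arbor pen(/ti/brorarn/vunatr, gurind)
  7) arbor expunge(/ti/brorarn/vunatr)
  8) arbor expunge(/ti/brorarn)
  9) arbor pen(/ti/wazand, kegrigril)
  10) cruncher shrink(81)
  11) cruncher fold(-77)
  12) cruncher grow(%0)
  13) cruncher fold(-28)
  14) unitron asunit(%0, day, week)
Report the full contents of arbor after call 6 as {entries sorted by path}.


Calling arbor readout using p→/ti/grededo, which returns po.
I call arbor relocate using s→/ti/grededo, d→/ti/drojo, and get ok.
Then unitron asunit using v→69, u_from→B, u_to→MB, and see 69/1000000.
Now I run cruncher split using x→-58, giving 0.
Calling arbor carve using p→/ti/brorarn, and get ok.
Now I run arbor pen using p→/ti/brorarn/vunatr, c→gurind, and see created.
Then arbor expunge using p→/ti/brorarn/vunatr: ok.
Then arbor expunge using p→/ti/brorarn, → ok.
I try arbor pen using p→/ti/wazand, c→kegrigril, yielding created.
Then cruncher shrink using x→81: -81.
Now I run cruncher fold using x→-77, and observe 6237.
I invoke cruncher grow using x→%0, and get 12474.
I use cruncher fold using x→-28: -349272.
I use unitron asunit using v→%0, u_from→day, u_to→week, → -49896.

Answer: {bacemp_a=fite, ti/, ti/brorarn/, ti/brorarn/vunatr=gurind, ti/cicrelur=cucesmemp, ti/drojo=po}
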